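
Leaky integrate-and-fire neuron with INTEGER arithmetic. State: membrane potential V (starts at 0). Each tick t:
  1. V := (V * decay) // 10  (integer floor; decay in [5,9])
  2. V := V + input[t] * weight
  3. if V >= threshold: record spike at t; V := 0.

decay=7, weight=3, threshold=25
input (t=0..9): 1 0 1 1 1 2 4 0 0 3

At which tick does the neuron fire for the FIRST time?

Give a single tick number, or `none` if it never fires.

Answer: none

Derivation:
t=0: input=1 -> V=3
t=1: input=0 -> V=2
t=2: input=1 -> V=4
t=3: input=1 -> V=5
t=4: input=1 -> V=6
t=5: input=2 -> V=10
t=6: input=4 -> V=19
t=7: input=0 -> V=13
t=8: input=0 -> V=9
t=9: input=3 -> V=15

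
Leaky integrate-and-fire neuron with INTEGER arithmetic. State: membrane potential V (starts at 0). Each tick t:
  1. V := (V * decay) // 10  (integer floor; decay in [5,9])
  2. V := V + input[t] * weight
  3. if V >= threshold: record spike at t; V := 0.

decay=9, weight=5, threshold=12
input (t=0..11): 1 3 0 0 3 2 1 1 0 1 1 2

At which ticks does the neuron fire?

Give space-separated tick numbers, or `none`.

Answer: 1 4 6 10

Derivation:
t=0: input=1 -> V=5
t=1: input=3 -> V=0 FIRE
t=2: input=0 -> V=0
t=3: input=0 -> V=0
t=4: input=3 -> V=0 FIRE
t=5: input=2 -> V=10
t=6: input=1 -> V=0 FIRE
t=7: input=1 -> V=5
t=8: input=0 -> V=4
t=9: input=1 -> V=8
t=10: input=1 -> V=0 FIRE
t=11: input=2 -> V=10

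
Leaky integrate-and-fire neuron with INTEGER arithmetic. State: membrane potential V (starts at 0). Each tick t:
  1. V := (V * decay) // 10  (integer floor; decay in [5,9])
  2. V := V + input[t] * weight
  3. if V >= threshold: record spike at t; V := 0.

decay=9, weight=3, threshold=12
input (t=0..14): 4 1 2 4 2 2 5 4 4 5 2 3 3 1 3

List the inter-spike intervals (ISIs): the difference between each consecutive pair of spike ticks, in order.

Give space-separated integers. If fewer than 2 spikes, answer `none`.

Answer: 3 3 1 1 1 2 3

Derivation:
t=0: input=4 -> V=0 FIRE
t=1: input=1 -> V=3
t=2: input=2 -> V=8
t=3: input=4 -> V=0 FIRE
t=4: input=2 -> V=6
t=5: input=2 -> V=11
t=6: input=5 -> V=0 FIRE
t=7: input=4 -> V=0 FIRE
t=8: input=4 -> V=0 FIRE
t=9: input=5 -> V=0 FIRE
t=10: input=2 -> V=6
t=11: input=3 -> V=0 FIRE
t=12: input=3 -> V=9
t=13: input=1 -> V=11
t=14: input=3 -> V=0 FIRE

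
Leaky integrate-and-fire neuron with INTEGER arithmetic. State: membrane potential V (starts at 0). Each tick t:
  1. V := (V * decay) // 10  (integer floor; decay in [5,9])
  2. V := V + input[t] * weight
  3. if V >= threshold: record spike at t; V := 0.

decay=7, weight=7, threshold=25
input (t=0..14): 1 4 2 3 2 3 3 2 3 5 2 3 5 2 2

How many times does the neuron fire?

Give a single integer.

t=0: input=1 -> V=7
t=1: input=4 -> V=0 FIRE
t=2: input=2 -> V=14
t=3: input=3 -> V=0 FIRE
t=4: input=2 -> V=14
t=5: input=3 -> V=0 FIRE
t=6: input=3 -> V=21
t=7: input=2 -> V=0 FIRE
t=8: input=3 -> V=21
t=9: input=5 -> V=0 FIRE
t=10: input=2 -> V=14
t=11: input=3 -> V=0 FIRE
t=12: input=5 -> V=0 FIRE
t=13: input=2 -> V=14
t=14: input=2 -> V=23

Answer: 7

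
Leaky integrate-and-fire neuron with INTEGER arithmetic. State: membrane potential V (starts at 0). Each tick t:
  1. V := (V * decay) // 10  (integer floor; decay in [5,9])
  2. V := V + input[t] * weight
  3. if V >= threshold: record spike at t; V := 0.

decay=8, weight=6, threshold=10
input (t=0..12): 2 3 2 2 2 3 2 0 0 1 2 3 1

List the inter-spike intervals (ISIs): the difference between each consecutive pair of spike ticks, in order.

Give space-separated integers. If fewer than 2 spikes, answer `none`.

t=0: input=2 -> V=0 FIRE
t=1: input=3 -> V=0 FIRE
t=2: input=2 -> V=0 FIRE
t=3: input=2 -> V=0 FIRE
t=4: input=2 -> V=0 FIRE
t=5: input=3 -> V=0 FIRE
t=6: input=2 -> V=0 FIRE
t=7: input=0 -> V=0
t=8: input=0 -> V=0
t=9: input=1 -> V=6
t=10: input=2 -> V=0 FIRE
t=11: input=3 -> V=0 FIRE
t=12: input=1 -> V=6

Answer: 1 1 1 1 1 1 4 1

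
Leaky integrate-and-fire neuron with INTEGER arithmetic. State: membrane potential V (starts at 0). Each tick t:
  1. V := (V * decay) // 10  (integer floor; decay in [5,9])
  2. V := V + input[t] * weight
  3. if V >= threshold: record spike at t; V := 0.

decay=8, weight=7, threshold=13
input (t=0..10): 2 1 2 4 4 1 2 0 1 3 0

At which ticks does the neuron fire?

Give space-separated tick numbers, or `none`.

Answer: 0 2 3 4 6 9

Derivation:
t=0: input=2 -> V=0 FIRE
t=1: input=1 -> V=7
t=2: input=2 -> V=0 FIRE
t=3: input=4 -> V=0 FIRE
t=4: input=4 -> V=0 FIRE
t=5: input=1 -> V=7
t=6: input=2 -> V=0 FIRE
t=7: input=0 -> V=0
t=8: input=1 -> V=7
t=9: input=3 -> V=0 FIRE
t=10: input=0 -> V=0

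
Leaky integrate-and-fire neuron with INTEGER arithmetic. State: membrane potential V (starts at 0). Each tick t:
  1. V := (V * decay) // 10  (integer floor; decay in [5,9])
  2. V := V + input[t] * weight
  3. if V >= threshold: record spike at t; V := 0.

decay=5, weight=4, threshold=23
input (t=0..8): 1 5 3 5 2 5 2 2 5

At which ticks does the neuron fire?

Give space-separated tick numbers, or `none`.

t=0: input=1 -> V=4
t=1: input=5 -> V=22
t=2: input=3 -> V=0 FIRE
t=3: input=5 -> V=20
t=4: input=2 -> V=18
t=5: input=5 -> V=0 FIRE
t=6: input=2 -> V=8
t=7: input=2 -> V=12
t=8: input=5 -> V=0 FIRE

Answer: 2 5 8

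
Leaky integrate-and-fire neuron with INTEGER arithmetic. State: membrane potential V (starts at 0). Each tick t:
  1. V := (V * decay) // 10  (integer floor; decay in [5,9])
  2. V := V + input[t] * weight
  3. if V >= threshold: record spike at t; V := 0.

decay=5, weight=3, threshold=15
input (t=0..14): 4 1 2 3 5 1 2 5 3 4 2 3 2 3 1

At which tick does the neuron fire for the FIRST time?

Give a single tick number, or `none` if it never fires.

t=0: input=4 -> V=12
t=1: input=1 -> V=9
t=2: input=2 -> V=10
t=3: input=3 -> V=14
t=4: input=5 -> V=0 FIRE
t=5: input=1 -> V=3
t=6: input=2 -> V=7
t=7: input=5 -> V=0 FIRE
t=8: input=3 -> V=9
t=9: input=4 -> V=0 FIRE
t=10: input=2 -> V=6
t=11: input=3 -> V=12
t=12: input=2 -> V=12
t=13: input=3 -> V=0 FIRE
t=14: input=1 -> V=3

Answer: 4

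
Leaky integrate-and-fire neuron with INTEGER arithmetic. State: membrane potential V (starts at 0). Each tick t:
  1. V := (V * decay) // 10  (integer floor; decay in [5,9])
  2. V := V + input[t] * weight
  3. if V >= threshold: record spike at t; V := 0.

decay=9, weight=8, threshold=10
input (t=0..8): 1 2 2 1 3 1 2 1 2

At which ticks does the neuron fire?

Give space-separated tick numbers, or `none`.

t=0: input=1 -> V=8
t=1: input=2 -> V=0 FIRE
t=2: input=2 -> V=0 FIRE
t=3: input=1 -> V=8
t=4: input=3 -> V=0 FIRE
t=5: input=1 -> V=8
t=6: input=2 -> V=0 FIRE
t=7: input=1 -> V=8
t=8: input=2 -> V=0 FIRE

Answer: 1 2 4 6 8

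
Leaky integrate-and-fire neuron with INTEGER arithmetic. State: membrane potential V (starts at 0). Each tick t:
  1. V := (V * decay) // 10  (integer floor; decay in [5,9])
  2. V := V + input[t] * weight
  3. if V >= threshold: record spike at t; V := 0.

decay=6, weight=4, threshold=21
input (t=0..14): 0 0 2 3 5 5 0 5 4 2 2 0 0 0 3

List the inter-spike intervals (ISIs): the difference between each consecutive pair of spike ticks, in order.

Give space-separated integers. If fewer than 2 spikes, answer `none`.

Answer: 3

Derivation:
t=0: input=0 -> V=0
t=1: input=0 -> V=0
t=2: input=2 -> V=8
t=3: input=3 -> V=16
t=4: input=5 -> V=0 FIRE
t=5: input=5 -> V=20
t=6: input=0 -> V=12
t=7: input=5 -> V=0 FIRE
t=8: input=4 -> V=16
t=9: input=2 -> V=17
t=10: input=2 -> V=18
t=11: input=0 -> V=10
t=12: input=0 -> V=6
t=13: input=0 -> V=3
t=14: input=3 -> V=13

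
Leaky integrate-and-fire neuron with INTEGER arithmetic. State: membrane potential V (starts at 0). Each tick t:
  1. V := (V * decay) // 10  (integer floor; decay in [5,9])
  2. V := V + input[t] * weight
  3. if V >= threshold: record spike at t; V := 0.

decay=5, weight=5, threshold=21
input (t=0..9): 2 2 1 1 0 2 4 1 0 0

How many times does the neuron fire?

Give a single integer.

t=0: input=2 -> V=10
t=1: input=2 -> V=15
t=2: input=1 -> V=12
t=3: input=1 -> V=11
t=4: input=0 -> V=5
t=5: input=2 -> V=12
t=6: input=4 -> V=0 FIRE
t=7: input=1 -> V=5
t=8: input=0 -> V=2
t=9: input=0 -> V=1

Answer: 1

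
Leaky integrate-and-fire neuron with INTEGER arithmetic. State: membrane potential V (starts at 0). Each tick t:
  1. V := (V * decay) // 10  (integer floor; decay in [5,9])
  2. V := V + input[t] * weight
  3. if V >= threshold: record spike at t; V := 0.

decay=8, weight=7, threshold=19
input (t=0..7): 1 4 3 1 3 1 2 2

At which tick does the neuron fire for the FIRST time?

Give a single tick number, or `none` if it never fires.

Answer: 1

Derivation:
t=0: input=1 -> V=7
t=1: input=4 -> V=0 FIRE
t=2: input=3 -> V=0 FIRE
t=3: input=1 -> V=7
t=4: input=3 -> V=0 FIRE
t=5: input=1 -> V=7
t=6: input=2 -> V=0 FIRE
t=7: input=2 -> V=14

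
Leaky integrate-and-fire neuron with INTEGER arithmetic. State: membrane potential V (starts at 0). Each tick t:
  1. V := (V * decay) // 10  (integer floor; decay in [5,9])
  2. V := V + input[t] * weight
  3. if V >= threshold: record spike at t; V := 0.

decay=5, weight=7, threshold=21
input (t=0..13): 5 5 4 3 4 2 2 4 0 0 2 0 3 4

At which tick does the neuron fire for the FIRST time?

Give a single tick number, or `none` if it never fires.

Answer: 0

Derivation:
t=0: input=5 -> V=0 FIRE
t=1: input=5 -> V=0 FIRE
t=2: input=4 -> V=0 FIRE
t=3: input=3 -> V=0 FIRE
t=4: input=4 -> V=0 FIRE
t=5: input=2 -> V=14
t=6: input=2 -> V=0 FIRE
t=7: input=4 -> V=0 FIRE
t=8: input=0 -> V=0
t=9: input=0 -> V=0
t=10: input=2 -> V=14
t=11: input=0 -> V=7
t=12: input=3 -> V=0 FIRE
t=13: input=4 -> V=0 FIRE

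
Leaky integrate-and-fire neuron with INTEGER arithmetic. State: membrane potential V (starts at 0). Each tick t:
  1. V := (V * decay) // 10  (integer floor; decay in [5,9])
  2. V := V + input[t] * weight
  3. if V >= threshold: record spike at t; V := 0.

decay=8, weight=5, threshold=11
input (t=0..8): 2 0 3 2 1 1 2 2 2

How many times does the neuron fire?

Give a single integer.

Answer: 4

Derivation:
t=0: input=2 -> V=10
t=1: input=0 -> V=8
t=2: input=3 -> V=0 FIRE
t=3: input=2 -> V=10
t=4: input=1 -> V=0 FIRE
t=5: input=1 -> V=5
t=6: input=2 -> V=0 FIRE
t=7: input=2 -> V=10
t=8: input=2 -> V=0 FIRE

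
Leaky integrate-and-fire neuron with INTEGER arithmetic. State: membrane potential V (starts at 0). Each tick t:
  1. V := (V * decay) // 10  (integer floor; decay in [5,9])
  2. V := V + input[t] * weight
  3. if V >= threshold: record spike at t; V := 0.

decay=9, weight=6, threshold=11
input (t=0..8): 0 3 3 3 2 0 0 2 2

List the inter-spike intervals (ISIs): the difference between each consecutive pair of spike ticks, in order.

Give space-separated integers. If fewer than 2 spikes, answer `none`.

t=0: input=0 -> V=0
t=1: input=3 -> V=0 FIRE
t=2: input=3 -> V=0 FIRE
t=3: input=3 -> V=0 FIRE
t=4: input=2 -> V=0 FIRE
t=5: input=0 -> V=0
t=6: input=0 -> V=0
t=7: input=2 -> V=0 FIRE
t=8: input=2 -> V=0 FIRE

Answer: 1 1 1 3 1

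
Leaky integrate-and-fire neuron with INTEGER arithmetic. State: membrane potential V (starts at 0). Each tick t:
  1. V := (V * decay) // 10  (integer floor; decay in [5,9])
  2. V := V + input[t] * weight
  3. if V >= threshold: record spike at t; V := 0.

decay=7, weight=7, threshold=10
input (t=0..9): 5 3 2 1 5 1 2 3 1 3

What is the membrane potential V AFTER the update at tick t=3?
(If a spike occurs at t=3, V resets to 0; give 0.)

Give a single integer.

t=0: input=5 -> V=0 FIRE
t=1: input=3 -> V=0 FIRE
t=2: input=2 -> V=0 FIRE
t=3: input=1 -> V=7
t=4: input=5 -> V=0 FIRE
t=5: input=1 -> V=7
t=6: input=2 -> V=0 FIRE
t=7: input=3 -> V=0 FIRE
t=8: input=1 -> V=7
t=9: input=3 -> V=0 FIRE

Answer: 7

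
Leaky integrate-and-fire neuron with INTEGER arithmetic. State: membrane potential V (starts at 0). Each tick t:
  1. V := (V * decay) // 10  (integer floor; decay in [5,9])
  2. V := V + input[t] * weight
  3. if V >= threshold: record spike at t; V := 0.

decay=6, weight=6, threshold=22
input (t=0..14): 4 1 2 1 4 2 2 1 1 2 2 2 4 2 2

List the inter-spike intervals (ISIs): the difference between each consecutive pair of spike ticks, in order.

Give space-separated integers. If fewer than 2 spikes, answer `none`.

Answer: 4 6 2

Derivation:
t=0: input=4 -> V=0 FIRE
t=1: input=1 -> V=6
t=2: input=2 -> V=15
t=3: input=1 -> V=15
t=4: input=4 -> V=0 FIRE
t=5: input=2 -> V=12
t=6: input=2 -> V=19
t=7: input=1 -> V=17
t=8: input=1 -> V=16
t=9: input=2 -> V=21
t=10: input=2 -> V=0 FIRE
t=11: input=2 -> V=12
t=12: input=4 -> V=0 FIRE
t=13: input=2 -> V=12
t=14: input=2 -> V=19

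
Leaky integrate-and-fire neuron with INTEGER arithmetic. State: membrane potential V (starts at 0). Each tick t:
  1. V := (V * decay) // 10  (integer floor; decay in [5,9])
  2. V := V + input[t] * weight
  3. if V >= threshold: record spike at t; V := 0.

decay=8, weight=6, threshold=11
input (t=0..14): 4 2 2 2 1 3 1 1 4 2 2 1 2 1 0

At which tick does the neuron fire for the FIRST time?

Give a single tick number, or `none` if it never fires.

Answer: 0

Derivation:
t=0: input=4 -> V=0 FIRE
t=1: input=2 -> V=0 FIRE
t=2: input=2 -> V=0 FIRE
t=3: input=2 -> V=0 FIRE
t=4: input=1 -> V=6
t=5: input=3 -> V=0 FIRE
t=6: input=1 -> V=6
t=7: input=1 -> V=10
t=8: input=4 -> V=0 FIRE
t=9: input=2 -> V=0 FIRE
t=10: input=2 -> V=0 FIRE
t=11: input=1 -> V=6
t=12: input=2 -> V=0 FIRE
t=13: input=1 -> V=6
t=14: input=0 -> V=4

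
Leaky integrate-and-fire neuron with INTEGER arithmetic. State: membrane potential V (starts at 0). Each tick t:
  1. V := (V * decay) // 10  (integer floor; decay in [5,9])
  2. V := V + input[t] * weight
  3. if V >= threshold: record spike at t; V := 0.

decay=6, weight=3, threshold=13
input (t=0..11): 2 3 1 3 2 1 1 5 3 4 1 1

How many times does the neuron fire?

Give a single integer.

Answer: 3

Derivation:
t=0: input=2 -> V=6
t=1: input=3 -> V=12
t=2: input=1 -> V=10
t=3: input=3 -> V=0 FIRE
t=4: input=2 -> V=6
t=5: input=1 -> V=6
t=6: input=1 -> V=6
t=7: input=5 -> V=0 FIRE
t=8: input=3 -> V=9
t=9: input=4 -> V=0 FIRE
t=10: input=1 -> V=3
t=11: input=1 -> V=4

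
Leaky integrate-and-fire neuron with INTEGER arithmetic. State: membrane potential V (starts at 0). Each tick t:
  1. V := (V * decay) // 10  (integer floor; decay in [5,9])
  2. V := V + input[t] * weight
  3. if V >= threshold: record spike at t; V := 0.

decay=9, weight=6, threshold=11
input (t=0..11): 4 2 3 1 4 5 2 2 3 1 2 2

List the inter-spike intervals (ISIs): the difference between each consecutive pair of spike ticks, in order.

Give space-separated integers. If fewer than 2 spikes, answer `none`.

t=0: input=4 -> V=0 FIRE
t=1: input=2 -> V=0 FIRE
t=2: input=3 -> V=0 FIRE
t=3: input=1 -> V=6
t=4: input=4 -> V=0 FIRE
t=5: input=5 -> V=0 FIRE
t=6: input=2 -> V=0 FIRE
t=7: input=2 -> V=0 FIRE
t=8: input=3 -> V=0 FIRE
t=9: input=1 -> V=6
t=10: input=2 -> V=0 FIRE
t=11: input=2 -> V=0 FIRE

Answer: 1 1 2 1 1 1 1 2 1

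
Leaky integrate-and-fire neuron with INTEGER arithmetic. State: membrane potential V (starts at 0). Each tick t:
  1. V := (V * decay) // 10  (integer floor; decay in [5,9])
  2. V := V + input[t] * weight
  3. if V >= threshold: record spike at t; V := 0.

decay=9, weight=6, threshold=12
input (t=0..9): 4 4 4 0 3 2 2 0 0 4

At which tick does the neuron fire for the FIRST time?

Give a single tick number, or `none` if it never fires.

Answer: 0

Derivation:
t=0: input=4 -> V=0 FIRE
t=1: input=4 -> V=0 FIRE
t=2: input=4 -> V=0 FIRE
t=3: input=0 -> V=0
t=4: input=3 -> V=0 FIRE
t=5: input=2 -> V=0 FIRE
t=6: input=2 -> V=0 FIRE
t=7: input=0 -> V=0
t=8: input=0 -> V=0
t=9: input=4 -> V=0 FIRE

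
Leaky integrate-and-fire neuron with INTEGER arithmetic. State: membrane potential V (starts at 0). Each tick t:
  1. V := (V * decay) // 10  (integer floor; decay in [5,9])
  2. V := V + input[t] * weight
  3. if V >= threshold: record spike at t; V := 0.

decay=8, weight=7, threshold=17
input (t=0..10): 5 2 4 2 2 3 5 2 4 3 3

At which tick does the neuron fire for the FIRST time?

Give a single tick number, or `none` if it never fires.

Answer: 0

Derivation:
t=0: input=5 -> V=0 FIRE
t=1: input=2 -> V=14
t=2: input=4 -> V=0 FIRE
t=3: input=2 -> V=14
t=4: input=2 -> V=0 FIRE
t=5: input=3 -> V=0 FIRE
t=6: input=5 -> V=0 FIRE
t=7: input=2 -> V=14
t=8: input=4 -> V=0 FIRE
t=9: input=3 -> V=0 FIRE
t=10: input=3 -> V=0 FIRE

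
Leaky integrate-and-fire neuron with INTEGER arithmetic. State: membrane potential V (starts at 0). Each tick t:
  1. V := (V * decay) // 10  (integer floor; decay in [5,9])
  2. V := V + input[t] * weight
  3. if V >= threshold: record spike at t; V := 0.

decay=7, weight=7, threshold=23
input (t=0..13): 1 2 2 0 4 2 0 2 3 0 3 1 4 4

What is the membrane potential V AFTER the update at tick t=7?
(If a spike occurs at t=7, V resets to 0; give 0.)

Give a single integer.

t=0: input=1 -> V=7
t=1: input=2 -> V=18
t=2: input=2 -> V=0 FIRE
t=3: input=0 -> V=0
t=4: input=4 -> V=0 FIRE
t=5: input=2 -> V=14
t=6: input=0 -> V=9
t=7: input=2 -> V=20
t=8: input=3 -> V=0 FIRE
t=9: input=0 -> V=0
t=10: input=3 -> V=21
t=11: input=1 -> V=21
t=12: input=4 -> V=0 FIRE
t=13: input=4 -> V=0 FIRE

Answer: 20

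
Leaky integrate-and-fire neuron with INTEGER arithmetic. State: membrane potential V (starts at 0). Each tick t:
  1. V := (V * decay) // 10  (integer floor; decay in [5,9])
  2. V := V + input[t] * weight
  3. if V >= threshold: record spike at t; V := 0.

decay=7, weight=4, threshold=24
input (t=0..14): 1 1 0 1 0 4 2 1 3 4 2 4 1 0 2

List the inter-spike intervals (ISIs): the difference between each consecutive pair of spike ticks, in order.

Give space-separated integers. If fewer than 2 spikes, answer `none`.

t=0: input=1 -> V=4
t=1: input=1 -> V=6
t=2: input=0 -> V=4
t=3: input=1 -> V=6
t=4: input=0 -> V=4
t=5: input=4 -> V=18
t=6: input=2 -> V=20
t=7: input=1 -> V=18
t=8: input=3 -> V=0 FIRE
t=9: input=4 -> V=16
t=10: input=2 -> V=19
t=11: input=4 -> V=0 FIRE
t=12: input=1 -> V=4
t=13: input=0 -> V=2
t=14: input=2 -> V=9

Answer: 3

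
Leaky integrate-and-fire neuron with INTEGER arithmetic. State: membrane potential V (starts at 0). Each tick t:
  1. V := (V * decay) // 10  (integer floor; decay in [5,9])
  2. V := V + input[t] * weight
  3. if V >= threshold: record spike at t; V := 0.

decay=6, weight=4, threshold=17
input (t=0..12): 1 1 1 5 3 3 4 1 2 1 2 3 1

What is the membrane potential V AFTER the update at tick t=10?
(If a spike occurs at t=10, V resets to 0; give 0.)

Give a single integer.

t=0: input=1 -> V=4
t=1: input=1 -> V=6
t=2: input=1 -> V=7
t=3: input=5 -> V=0 FIRE
t=4: input=3 -> V=12
t=5: input=3 -> V=0 FIRE
t=6: input=4 -> V=16
t=7: input=1 -> V=13
t=8: input=2 -> V=15
t=9: input=1 -> V=13
t=10: input=2 -> V=15
t=11: input=3 -> V=0 FIRE
t=12: input=1 -> V=4

Answer: 15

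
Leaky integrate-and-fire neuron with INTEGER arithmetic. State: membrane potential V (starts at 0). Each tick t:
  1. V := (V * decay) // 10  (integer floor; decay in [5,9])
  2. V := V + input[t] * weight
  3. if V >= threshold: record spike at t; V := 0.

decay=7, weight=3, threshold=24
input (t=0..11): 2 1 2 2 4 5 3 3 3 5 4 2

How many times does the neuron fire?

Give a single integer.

Answer: 2

Derivation:
t=0: input=2 -> V=6
t=1: input=1 -> V=7
t=2: input=2 -> V=10
t=3: input=2 -> V=13
t=4: input=4 -> V=21
t=5: input=5 -> V=0 FIRE
t=6: input=3 -> V=9
t=7: input=3 -> V=15
t=8: input=3 -> V=19
t=9: input=5 -> V=0 FIRE
t=10: input=4 -> V=12
t=11: input=2 -> V=14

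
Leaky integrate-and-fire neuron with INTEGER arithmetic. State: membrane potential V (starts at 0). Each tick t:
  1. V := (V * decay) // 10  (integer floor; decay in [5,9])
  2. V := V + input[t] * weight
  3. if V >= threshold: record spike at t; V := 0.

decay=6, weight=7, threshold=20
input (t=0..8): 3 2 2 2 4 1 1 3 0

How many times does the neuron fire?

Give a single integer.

Answer: 4

Derivation:
t=0: input=3 -> V=0 FIRE
t=1: input=2 -> V=14
t=2: input=2 -> V=0 FIRE
t=3: input=2 -> V=14
t=4: input=4 -> V=0 FIRE
t=5: input=1 -> V=7
t=6: input=1 -> V=11
t=7: input=3 -> V=0 FIRE
t=8: input=0 -> V=0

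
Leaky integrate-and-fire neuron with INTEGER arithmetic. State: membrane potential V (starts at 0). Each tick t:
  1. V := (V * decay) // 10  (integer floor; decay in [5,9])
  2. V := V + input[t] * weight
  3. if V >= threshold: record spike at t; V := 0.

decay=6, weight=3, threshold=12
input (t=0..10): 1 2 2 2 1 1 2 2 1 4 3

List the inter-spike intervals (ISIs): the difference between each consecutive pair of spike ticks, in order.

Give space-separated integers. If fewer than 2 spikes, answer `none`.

t=0: input=1 -> V=3
t=1: input=2 -> V=7
t=2: input=2 -> V=10
t=3: input=2 -> V=0 FIRE
t=4: input=1 -> V=3
t=5: input=1 -> V=4
t=6: input=2 -> V=8
t=7: input=2 -> V=10
t=8: input=1 -> V=9
t=9: input=4 -> V=0 FIRE
t=10: input=3 -> V=9

Answer: 6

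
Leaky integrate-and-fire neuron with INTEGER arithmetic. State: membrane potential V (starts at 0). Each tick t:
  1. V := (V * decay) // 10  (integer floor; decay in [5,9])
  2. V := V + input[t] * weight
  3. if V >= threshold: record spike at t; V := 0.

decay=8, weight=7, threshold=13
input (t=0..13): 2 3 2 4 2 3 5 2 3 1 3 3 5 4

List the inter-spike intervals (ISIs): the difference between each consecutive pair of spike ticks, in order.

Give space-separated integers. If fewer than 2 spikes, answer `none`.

Answer: 1 1 1 1 1 1 1 1 2 1 1 1

Derivation:
t=0: input=2 -> V=0 FIRE
t=1: input=3 -> V=0 FIRE
t=2: input=2 -> V=0 FIRE
t=3: input=4 -> V=0 FIRE
t=4: input=2 -> V=0 FIRE
t=5: input=3 -> V=0 FIRE
t=6: input=5 -> V=0 FIRE
t=7: input=2 -> V=0 FIRE
t=8: input=3 -> V=0 FIRE
t=9: input=1 -> V=7
t=10: input=3 -> V=0 FIRE
t=11: input=3 -> V=0 FIRE
t=12: input=5 -> V=0 FIRE
t=13: input=4 -> V=0 FIRE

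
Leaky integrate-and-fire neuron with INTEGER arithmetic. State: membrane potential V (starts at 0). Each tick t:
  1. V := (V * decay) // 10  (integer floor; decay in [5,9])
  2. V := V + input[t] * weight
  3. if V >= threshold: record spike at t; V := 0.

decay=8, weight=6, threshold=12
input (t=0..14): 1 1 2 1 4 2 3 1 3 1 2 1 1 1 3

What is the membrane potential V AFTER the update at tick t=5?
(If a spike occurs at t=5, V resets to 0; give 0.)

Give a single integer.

Answer: 0

Derivation:
t=0: input=1 -> V=6
t=1: input=1 -> V=10
t=2: input=2 -> V=0 FIRE
t=3: input=1 -> V=6
t=4: input=4 -> V=0 FIRE
t=5: input=2 -> V=0 FIRE
t=6: input=3 -> V=0 FIRE
t=7: input=1 -> V=6
t=8: input=3 -> V=0 FIRE
t=9: input=1 -> V=6
t=10: input=2 -> V=0 FIRE
t=11: input=1 -> V=6
t=12: input=1 -> V=10
t=13: input=1 -> V=0 FIRE
t=14: input=3 -> V=0 FIRE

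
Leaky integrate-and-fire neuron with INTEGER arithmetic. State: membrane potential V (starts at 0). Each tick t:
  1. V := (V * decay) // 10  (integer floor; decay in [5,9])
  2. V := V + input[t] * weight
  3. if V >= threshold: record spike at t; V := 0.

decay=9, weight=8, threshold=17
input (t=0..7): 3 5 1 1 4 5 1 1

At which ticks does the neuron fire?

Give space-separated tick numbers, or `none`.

t=0: input=3 -> V=0 FIRE
t=1: input=5 -> V=0 FIRE
t=2: input=1 -> V=8
t=3: input=1 -> V=15
t=4: input=4 -> V=0 FIRE
t=5: input=5 -> V=0 FIRE
t=6: input=1 -> V=8
t=7: input=1 -> V=15

Answer: 0 1 4 5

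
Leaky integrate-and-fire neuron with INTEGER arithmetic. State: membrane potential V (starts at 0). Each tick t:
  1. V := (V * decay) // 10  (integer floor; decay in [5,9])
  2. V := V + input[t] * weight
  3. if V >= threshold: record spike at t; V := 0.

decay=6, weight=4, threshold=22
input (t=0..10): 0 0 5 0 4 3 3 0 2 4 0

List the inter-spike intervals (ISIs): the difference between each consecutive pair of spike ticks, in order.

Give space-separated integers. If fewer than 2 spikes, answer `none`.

t=0: input=0 -> V=0
t=1: input=0 -> V=0
t=2: input=5 -> V=20
t=3: input=0 -> V=12
t=4: input=4 -> V=0 FIRE
t=5: input=3 -> V=12
t=6: input=3 -> V=19
t=7: input=0 -> V=11
t=8: input=2 -> V=14
t=9: input=4 -> V=0 FIRE
t=10: input=0 -> V=0

Answer: 5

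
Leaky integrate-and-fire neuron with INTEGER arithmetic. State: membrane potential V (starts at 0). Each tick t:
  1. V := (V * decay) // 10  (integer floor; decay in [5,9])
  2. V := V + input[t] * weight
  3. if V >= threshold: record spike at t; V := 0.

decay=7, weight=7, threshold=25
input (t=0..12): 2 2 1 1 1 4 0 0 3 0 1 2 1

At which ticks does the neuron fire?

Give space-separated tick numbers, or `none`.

Answer: 5 11

Derivation:
t=0: input=2 -> V=14
t=1: input=2 -> V=23
t=2: input=1 -> V=23
t=3: input=1 -> V=23
t=4: input=1 -> V=23
t=5: input=4 -> V=0 FIRE
t=6: input=0 -> V=0
t=7: input=0 -> V=0
t=8: input=3 -> V=21
t=9: input=0 -> V=14
t=10: input=1 -> V=16
t=11: input=2 -> V=0 FIRE
t=12: input=1 -> V=7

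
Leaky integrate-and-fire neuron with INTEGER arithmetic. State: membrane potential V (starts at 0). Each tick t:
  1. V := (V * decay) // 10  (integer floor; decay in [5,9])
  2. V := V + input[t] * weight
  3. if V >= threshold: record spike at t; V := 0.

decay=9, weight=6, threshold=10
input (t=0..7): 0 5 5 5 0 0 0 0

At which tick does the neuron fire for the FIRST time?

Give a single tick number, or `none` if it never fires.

t=0: input=0 -> V=0
t=1: input=5 -> V=0 FIRE
t=2: input=5 -> V=0 FIRE
t=3: input=5 -> V=0 FIRE
t=4: input=0 -> V=0
t=5: input=0 -> V=0
t=6: input=0 -> V=0
t=7: input=0 -> V=0

Answer: 1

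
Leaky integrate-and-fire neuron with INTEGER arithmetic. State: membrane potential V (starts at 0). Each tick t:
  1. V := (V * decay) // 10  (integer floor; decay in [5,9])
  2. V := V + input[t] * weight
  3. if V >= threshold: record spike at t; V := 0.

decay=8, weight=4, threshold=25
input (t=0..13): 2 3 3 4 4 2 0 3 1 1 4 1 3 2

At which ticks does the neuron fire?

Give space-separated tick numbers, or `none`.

t=0: input=2 -> V=8
t=1: input=3 -> V=18
t=2: input=3 -> V=0 FIRE
t=3: input=4 -> V=16
t=4: input=4 -> V=0 FIRE
t=5: input=2 -> V=8
t=6: input=0 -> V=6
t=7: input=3 -> V=16
t=8: input=1 -> V=16
t=9: input=1 -> V=16
t=10: input=4 -> V=0 FIRE
t=11: input=1 -> V=4
t=12: input=3 -> V=15
t=13: input=2 -> V=20

Answer: 2 4 10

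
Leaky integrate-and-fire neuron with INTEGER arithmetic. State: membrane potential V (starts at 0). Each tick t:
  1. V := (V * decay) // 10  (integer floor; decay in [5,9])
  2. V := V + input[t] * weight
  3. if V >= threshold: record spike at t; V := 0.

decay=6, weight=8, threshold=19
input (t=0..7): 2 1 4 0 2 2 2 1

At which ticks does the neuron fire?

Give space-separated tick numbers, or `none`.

Answer: 2 5

Derivation:
t=0: input=2 -> V=16
t=1: input=1 -> V=17
t=2: input=4 -> V=0 FIRE
t=3: input=0 -> V=0
t=4: input=2 -> V=16
t=5: input=2 -> V=0 FIRE
t=6: input=2 -> V=16
t=7: input=1 -> V=17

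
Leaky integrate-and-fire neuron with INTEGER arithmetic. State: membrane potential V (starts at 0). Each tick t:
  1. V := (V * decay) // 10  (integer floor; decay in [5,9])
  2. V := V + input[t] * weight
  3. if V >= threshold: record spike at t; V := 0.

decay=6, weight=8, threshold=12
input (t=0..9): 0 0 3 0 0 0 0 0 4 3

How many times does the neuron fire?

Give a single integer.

Answer: 3

Derivation:
t=0: input=0 -> V=0
t=1: input=0 -> V=0
t=2: input=3 -> V=0 FIRE
t=3: input=0 -> V=0
t=4: input=0 -> V=0
t=5: input=0 -> V=0
t=6: input=0 -> V=0
t=7: input=0 -> V=0
t=8: input=4 -> V=0 FIRE
t=9: input=3 -> V=0 FIRE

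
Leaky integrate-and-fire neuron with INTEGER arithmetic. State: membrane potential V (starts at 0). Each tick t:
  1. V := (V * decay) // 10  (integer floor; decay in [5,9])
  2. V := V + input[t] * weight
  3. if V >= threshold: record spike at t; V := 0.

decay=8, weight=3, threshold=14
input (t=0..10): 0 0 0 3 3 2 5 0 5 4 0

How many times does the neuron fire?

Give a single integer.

Answer: 3

Derivation:
t=0: input=0 -> V=0
t=1: input=0 -> V=0
t=2: input=0 -> V=0
t=3: input=3 -> V=9
t=4: input=3 -> V=0 FIRE
t=5: input=2 -> V=6
t=6: input=5 -> V=0 FIRE
t=7: input=0 -> V=0
t=8: input=5 -> V=0 FIRE
t=9: input=4 -> V=12
t=10: input=0 -> V=9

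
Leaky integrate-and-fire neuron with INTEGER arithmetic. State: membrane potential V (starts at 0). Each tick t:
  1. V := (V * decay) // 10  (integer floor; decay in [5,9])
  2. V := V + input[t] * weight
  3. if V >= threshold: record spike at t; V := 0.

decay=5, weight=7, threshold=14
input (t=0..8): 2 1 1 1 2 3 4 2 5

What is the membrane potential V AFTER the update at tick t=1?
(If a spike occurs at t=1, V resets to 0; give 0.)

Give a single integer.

Answer: 7

Derivation:
t=0: input=2 -> V=0 FIRE
t=1: input=1 -> V=7
t=2: input=1 -> V=10
t=3: input=1 -> V=12
t=4: input=2 -> V=0 FIRE
t=5: input=3 -> V=0 FIRE
t=6: input=4 -> V=0 FIRE
t=7: input=2 -> V=0 FIRE
t=8: input=5 -> V=0 FIRE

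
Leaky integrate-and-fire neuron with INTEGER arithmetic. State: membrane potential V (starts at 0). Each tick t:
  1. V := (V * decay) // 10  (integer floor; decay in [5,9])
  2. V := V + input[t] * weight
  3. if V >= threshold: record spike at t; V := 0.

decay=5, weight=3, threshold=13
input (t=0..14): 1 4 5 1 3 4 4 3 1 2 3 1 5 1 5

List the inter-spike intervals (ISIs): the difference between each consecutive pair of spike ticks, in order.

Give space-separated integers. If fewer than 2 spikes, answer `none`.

t=0: input=1 -> V=3
t=1: input=4 -> V=0 FIRE
t=2: input=5 -> V=0 FIRE
t=3: input=1 -> V=3
t=4: input=3 -> V=10
t=5: input=4 -> V=0 FIRE
t=6: input=4 -> V=12
t=7: input=3 -> V=0 FIRE
t=8: input=1 -> V=3
t=9: input=2 -> V=7
t=10: input=3 -> V=12
t=11: input=1 -> V=9
t=12: input=5 -> V=0 FIRE
t=13: input=1 -> V=3
t=14: input=5 -> V=0 FIRE

Answer: 1 3 2 5 2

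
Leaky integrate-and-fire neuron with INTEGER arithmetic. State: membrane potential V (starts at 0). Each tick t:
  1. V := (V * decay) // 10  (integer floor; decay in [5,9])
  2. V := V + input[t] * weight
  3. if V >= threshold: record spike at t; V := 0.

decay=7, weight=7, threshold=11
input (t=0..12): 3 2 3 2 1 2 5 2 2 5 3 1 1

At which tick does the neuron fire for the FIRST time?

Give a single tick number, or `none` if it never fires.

Answer: 0

Derivation:
t=0: input=3 -> V=0 FIRE
t=1: input=2 -> V=0 FIRE
t=2: input=3 -> V=0 FIRE
t=3: input=2 -> V=0 FIRE
t=4: input=1 -> V=7
t=5: input=2 -> V=0 FIRE
t=6: input=5 -> V=0 FIRE
t=7: input=2 -> V=0 FIRE
t=8: input=2 -> V=0 FIRE
t=9: input=5 -> V=0 FIRE
t=10: input=3 -> V=0 FIRE
t=11: input=1 -> V=7
t=12: input=1 -> V=0 FIRE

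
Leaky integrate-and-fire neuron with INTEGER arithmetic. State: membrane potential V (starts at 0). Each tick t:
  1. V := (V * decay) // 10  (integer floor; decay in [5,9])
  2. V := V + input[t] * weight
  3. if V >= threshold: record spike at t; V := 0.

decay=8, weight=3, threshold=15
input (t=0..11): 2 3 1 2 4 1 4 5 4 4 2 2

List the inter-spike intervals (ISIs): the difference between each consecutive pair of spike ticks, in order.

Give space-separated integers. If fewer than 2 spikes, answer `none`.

t=0: input=2 -> V=6
t=1: input=3 -> V=13
t=2: input=1 -> V=13
t=3: input=2 -> V=0 FIRE
t=4: input=4 -> V=12
t=5: input=1 -> V=12
t=6: input=4 -> V=0 FIRE
t=7: input=5 -> V=0 FIRE
t=8: input=4 -> V=12
t=9: input=4 -> V=0 FIRE
t=10: input=2 -> V=6
t=11: input=2 -> V=10

Answer: 3 1 2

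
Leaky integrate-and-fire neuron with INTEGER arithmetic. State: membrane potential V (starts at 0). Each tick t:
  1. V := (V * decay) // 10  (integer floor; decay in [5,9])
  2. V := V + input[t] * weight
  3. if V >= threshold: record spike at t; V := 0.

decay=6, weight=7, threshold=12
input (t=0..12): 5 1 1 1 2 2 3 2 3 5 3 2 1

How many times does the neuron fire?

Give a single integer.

Answer: 10

Derivation:
t=0: input=5 -> V=0 FIRE
t=1: input=1 -> V=7
t=2: input=1 -> V=11
t=3: input=1 -> V=0 FIRE
t=4: input=2 -> V=0 FIRE
t=5: input=2 -> V=0 FIRE
t=6: input=3 -> V=0 FIRE
t=7: input=2 -> V=0 FIRE
t=8: input=3 -> V=0 FIRE
t=9: input=5 -> V=0 FIRE
t=10: input=3 -> V=0 FIRE
t=11: input=2 -> V=0 FIRE
t=12: input=1 -> V=7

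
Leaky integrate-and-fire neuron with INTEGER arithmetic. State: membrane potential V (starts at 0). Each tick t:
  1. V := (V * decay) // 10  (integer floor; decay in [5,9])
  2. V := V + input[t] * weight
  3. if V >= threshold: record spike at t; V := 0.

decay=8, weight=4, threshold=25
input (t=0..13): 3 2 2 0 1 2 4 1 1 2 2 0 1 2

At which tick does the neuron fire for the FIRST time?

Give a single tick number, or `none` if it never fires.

t=0: input=3 -> V=12
t=1: input=2 -> V=17
t=2: input=2 -> V=21
t=3: input=0 -> V=16
t=4: input=1 -> V=16
t=5: input=2 -> V=20
t=6: input=4 -> V=0 FIRE
t=7: input=1 -> V=4
t=8: input=1 -> V=7
t=9: input=2 -> V=13
t=10: input=2 -> V=18
t=11: input=0 -> V=14
t=12: input=1 -> V=15
t=13: input=2 -> V=20

Answer: 6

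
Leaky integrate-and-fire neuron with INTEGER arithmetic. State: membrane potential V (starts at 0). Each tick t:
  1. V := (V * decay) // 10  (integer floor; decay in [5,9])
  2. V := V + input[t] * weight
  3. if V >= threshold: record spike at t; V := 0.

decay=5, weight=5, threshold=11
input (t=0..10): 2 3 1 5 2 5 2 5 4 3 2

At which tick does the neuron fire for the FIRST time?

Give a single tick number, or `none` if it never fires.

Answer: 1

Derivation:
t=0: input=2 -> V=10
t=1: input=3 -> V=0 FIRE
t=2: input=1 -> V=5
t=3: input=5 -> V=0 FIRE
t=4: input=2 -> V=10
t=5: input=5 -> V=0 FIRE
t=6: input=2 -> V=10
t=7: input=5 -> V=0 FIRE
t=8: input=4 -> V=0 FIRE
t=9: input=3 -> V=0 FIRE
t=10: input=2 -> V=10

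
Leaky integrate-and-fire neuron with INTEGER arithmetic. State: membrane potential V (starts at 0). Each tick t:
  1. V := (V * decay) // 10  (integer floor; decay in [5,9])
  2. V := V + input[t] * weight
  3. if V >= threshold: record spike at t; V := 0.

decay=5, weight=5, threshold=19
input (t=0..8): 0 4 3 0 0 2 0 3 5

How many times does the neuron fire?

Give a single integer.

t=0: input=0 -> V=0
t=1: input=4 -> V=0 FIRE
t=2: input=3 -> V=15
t=3: input=0 -> V=7
t=4: input=0 -> V=3
t=5: input=2 -> V=11
t=6: input=0 -> V=5
t=7: input=3 -> V=17
t=8: input=5 -> V=0 FIRE

Answer: 2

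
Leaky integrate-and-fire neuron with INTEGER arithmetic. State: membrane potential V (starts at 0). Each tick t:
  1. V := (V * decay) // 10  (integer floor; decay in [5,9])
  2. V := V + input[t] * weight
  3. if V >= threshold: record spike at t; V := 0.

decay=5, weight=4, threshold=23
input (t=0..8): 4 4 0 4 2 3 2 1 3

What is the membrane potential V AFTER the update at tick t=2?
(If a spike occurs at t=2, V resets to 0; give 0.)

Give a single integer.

Answer: 0

Derivation:
t=0: input=4 -> V=16
t=1: input=4 -> V=0 FIRE
t=2: input=0 -> V=0
t=3: input=4 -> V=16
t=4: input=2 -> V=16
t=5: input=3 -> V=20
t=6: input=2 -> V=18
t=7: input=1 -> V=13
t=8: input=3 -> V=18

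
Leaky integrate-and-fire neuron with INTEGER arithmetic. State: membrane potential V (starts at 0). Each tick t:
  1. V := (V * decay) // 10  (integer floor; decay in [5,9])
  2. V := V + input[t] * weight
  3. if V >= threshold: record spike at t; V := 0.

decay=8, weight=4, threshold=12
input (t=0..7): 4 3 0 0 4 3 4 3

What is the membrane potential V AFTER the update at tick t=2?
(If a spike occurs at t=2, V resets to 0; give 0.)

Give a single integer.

Answer: 0

Derivation:
t=0: input=4 -> V=0 FIRE
t=1: input=3 -> V=0 FIRE
t=2: input=0 -> V=0
t=3: input=0 -> V=0
t=4: input=4 -> V=0 FIRE
t=5: input=3 -> V=0 FIRE
t=6: input=4 -> V=0 FIRE
t=7: input=3 -> V=0 FIRE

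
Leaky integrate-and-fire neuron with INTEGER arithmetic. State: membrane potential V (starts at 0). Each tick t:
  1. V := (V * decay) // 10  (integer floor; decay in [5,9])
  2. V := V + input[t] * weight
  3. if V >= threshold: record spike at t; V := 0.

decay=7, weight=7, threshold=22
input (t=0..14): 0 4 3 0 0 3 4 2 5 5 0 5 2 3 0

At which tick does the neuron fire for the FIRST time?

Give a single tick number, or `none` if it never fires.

Answer: 1

Derivation:
t=0: input=0 -> V=0
t=1: input=4 -> V=0 FIRE
t=2: input=3 -> V=21
t=3: input=0 -> V=14
t=4: input=0 -> V=9
t=5: input=3 -> V=0 FIRE
t=6: input=4 -> V=0 FIRE
t=7: input=2 -> V=14
t=8: input=5 -> V=0 FIRE
t=9: input=5 -> V=0 FIRE
t=10: input=0 -> V=0
t=11: input=5 -> V=0 FIRE
t=12: input=2 -> V=14
t=13: input=3 -> V=0 FIRE
t=14: input=0 -> V=0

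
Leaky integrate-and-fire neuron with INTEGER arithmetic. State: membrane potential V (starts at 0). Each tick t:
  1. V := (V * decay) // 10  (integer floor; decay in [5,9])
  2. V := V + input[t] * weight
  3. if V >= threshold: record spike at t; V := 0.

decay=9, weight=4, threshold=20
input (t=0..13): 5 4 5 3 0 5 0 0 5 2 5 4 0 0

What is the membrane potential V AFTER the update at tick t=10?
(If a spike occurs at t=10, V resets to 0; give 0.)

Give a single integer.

Answer: 0

Derivation:
t=0: input=5 -> V=0 FIRE
t=1: input=4 -> V=16
t=2: input=5 -> V=0 FIRE
t=3: input=3 -> V=12
t=4: input=0 -> V=10
t=5: input=5 -> V=0 FIRE
t=6: input=0 -> V=0
t=7: input=0 -> V=0
t=8: input=5 -> V=0 FIRE
t=9: input=2 -> V=8
t=10: input=5 -> V=0 FIRE
t=11: input=4 -> V=16
t=12: input=0 -> V=14
t=13: input=0 -> V=12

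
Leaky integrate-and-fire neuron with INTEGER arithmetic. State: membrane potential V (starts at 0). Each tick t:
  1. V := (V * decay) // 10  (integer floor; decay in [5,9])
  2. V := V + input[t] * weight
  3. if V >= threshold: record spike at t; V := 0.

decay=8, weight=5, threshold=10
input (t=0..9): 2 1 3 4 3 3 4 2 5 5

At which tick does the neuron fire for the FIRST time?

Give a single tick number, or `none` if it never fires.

t=0: input=2 -> V=0 FIRE
t=1: input=1 -> V=5
t=2: input=3 -> V=0 FIRE
t=3: input=4 -> V=0 FIRE
t=4: input=3 -> V=0 FIRE
t=5: input=3 -> V=0 FIRE
t=6: input=4 -> V=0 FIRE
t=7: input=2 -> V=0 FIRE
t=8: input=5 -> V=0 FIRE
t=9: input=5 -> V=0 FIRE

Answer: 0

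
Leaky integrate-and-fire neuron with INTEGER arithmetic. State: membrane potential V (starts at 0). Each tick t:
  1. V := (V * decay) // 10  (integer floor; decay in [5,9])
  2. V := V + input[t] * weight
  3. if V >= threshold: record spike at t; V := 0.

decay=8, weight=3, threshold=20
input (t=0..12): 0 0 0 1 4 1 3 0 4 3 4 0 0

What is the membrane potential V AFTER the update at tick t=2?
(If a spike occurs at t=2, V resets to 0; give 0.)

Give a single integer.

Answer: 0

Derivation:
t=0: input=0 -> V=0
t=1: input=0 -> V=0
t=2: input=0 -> V=0
t=3: input=1 -> V=3
t=4: input=4 -> V=14
t=5: input=1 -> V=14
t=6: input=3 -> V=0 FIRE
t=7: input=0 -> V=0
t=8: input=4 -> V=12
t=9: input=3 -> V=18
t=10: input=4 -> V=0 FIRE
t=11: input=0 -> V=0
t=12: input=0 -> V=0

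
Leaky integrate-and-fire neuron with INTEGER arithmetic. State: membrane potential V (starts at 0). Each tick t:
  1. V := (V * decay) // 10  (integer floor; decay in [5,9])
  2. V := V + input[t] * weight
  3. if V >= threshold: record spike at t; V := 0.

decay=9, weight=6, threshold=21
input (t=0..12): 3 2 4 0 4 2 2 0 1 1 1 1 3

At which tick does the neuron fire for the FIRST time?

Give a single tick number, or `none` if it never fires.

Answer: 1

Derivation:
t=0: input=3 -> V=18
t=1: input=2 -> V=0 FIRE
t=2: input=4 -> V=0 FIRE
t=3: input=0 -> V=0
t=4: input=4 -> V=0 FIRE
t=5: input=2 -> V=12
t=6: input=2 -> V=0 FIRE
t=7: input=0 -> V=0
t=8: input=1 -> V=6
t=9: input=1 -> V=11
t=10: input=1 -> V=15
t=11: input=1 -> V=19
t=12: input=3 -> V=0 FIRE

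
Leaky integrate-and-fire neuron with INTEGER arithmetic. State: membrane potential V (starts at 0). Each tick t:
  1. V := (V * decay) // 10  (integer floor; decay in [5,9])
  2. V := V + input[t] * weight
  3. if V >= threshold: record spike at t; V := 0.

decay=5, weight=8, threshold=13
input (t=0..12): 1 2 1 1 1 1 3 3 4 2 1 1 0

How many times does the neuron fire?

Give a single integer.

t=0: input=1 -> V=8
t=1: input=2 -> V=0 FIRE
t=2: input=1 -> V=8
t=3: input=1 -> V=12
t=4: input=1 -> V=0 FIRE
t=5: input=1 -> V=8
t=6: input=3 -> V=0 FIRE
t=7: input=3 -> V=0 FIRE
t=8: input=4 -> V=0 FIRE
t=9: input=2 -> V=0 FIRE
t=10: input=1 -> V=8
t=11: input=1 -> V=12
t=12: input=0 -> V=6

Answer: 6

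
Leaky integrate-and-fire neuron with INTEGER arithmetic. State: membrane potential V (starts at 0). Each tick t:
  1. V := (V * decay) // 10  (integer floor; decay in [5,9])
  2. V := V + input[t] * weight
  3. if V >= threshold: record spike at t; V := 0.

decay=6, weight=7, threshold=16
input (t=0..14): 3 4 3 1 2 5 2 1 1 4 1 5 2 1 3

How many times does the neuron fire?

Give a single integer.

Answer: 9

Derivation:
t=0: input=3 -> V=0 FIRE
t=1: input=4 -> V=0 FIRE
t=2: input=3 -> V=0 FIRE
t=3: input=1 -> V=7
t=4: input=2 -> V=0 FIRE
t=5: input=5 -> V=0 FIRE
t=6: input=2 -> V=14
t=7: input=1 -> V=15
t=8: input=1 -> V=0 FIRE
t=9: input=4 -> V=0 FIRE
t=10: input=1 -> V=7
t=11: input=5 -> V=0 FIRE
t=12: input=2 -> V=14
t=13: input=1 -> V=15
t=14: input=3 -> V=0 FIRE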